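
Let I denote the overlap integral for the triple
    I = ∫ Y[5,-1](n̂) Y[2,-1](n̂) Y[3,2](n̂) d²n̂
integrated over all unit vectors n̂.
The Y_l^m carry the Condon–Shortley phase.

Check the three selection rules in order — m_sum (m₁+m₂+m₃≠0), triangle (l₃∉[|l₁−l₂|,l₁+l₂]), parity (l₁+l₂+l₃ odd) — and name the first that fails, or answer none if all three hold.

m₁+m₂+m₃ = -1 − 1 + 2 = 0  ✓
triangle: |5−2|=3 ≤ l₃=3 ≤ 5+2=7  ✓
parity: l₁+l₂+l₃ = 10 is even  ✓

none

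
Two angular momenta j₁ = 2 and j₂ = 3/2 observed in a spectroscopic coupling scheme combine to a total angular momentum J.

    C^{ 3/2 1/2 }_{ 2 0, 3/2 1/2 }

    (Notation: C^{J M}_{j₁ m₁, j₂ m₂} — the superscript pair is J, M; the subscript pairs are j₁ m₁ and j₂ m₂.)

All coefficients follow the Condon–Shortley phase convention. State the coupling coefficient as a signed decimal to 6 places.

√[4·2!2!1!/6! · 2!2!2!1!2!1!] = √(16/45)
  +(−1)^1/∏(1,1,1,1,1,0)! = -1  (running -1)
  +(−1)^2/∏(2,0,0,0,2,1)! = 1/4  (running -3/4)
⟨..|..⟩ = √(16/45)·(-3/4) = -0.447214

-0.447214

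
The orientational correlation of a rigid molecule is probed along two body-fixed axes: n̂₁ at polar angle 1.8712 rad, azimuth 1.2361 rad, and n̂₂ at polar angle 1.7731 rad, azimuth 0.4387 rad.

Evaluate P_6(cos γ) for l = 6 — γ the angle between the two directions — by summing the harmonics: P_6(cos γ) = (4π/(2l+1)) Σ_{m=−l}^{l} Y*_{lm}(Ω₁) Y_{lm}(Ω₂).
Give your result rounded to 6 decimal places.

-0.167941

Expand P_6 via completeness: Σ_{m} conj(Y_{6,m}) at Ω₁ times Y_{6,m} at Ω₂ —
  [-6]  conj(Y_{6,-6})(Ω₁) = 0.15544 + 0.33243j ; Y_{6,-6}(Ω₂) = -0.37271 - 0.20818j ; Δ = 0.01127 - 0.15626j
  [-5]  conj(Y_{6,-5})(Ω₁) = -0.39173 + 0.04037j ; Y_{6,-5}(Ω₂) = 0.17691 + 0.24639j ; Δ = -0.07925 - 0.08938j
  [-4]  conj(Y_{6,-4})(Ω₁) = -0.00252 + 0.01065j ; Y_{6,-4}(Ω₂) = 0.03342 + 0.17957j ; Δ = -0.00200 - 0.00010j
  [-3]  conj(Y_{6,-3})(Ω₁) = -0.28869 - 0.18370j ; Y_{6,-3}(Ω₂) = 0.07923 - 0.30433j ; Δ = -0.07878 + 0.07330j
  [-2]  conj(Y_{6,-2})(Ω₁) = 0.07529 - 0.05958j ; Y_{6,-2}(Ω₂) = 0.06534 - 0.07863j ; Δ = 0.00024 - 0.00981j
  [-1]  conj(Y_{6,-1})(Ω₁) = -0.10045 - 0.28884j ; Y_{6,-1}(Ω₂) = -0.28209 + 0.13235j ; Δ = 0.06657 + 0.06818j
  [+0]  conj(Y_{6,0})(Ω₁) = 0.12293 + 0.00000j ; Y_{6,0}(Ω₂) = -0.08005 + 0.00000j ; Δ = -0.00984 + 0.00000j
  [+1]  conj(Y_{6,1})(Ω₁) = 0.10045 - 0.28884j ; Y_{6,1}(Ω₂) = 0.28209 + 0.13235j ; Δ = 0.06657 - 0.06818j
  [+2]  conj(Y_{6,2})(Ω₁) = 0.07529 + 0.05958j ; Y_{6,2}(Ω₂) = 0.06534 + 0.07863j ; Δ = 0.00024 + 0.00981j
  [+3]  conj(Y_{6,3})(Ω₁) = 0.28869 - 0.18370j ; Y_{6,3}(Ω₂) = -0.07923 - 0.30433j ; Δ = -0.07878 - 0.07330j
  [+4]  conj(Y_{6,4})(Ω₁) = -0.00252 - 0.01065j ; Y_{6,4}(Ω₂) = 0.03342 - 0.17957j ; Δ = -0.00200 + 0.00010j
  [+5]  conj(Y_{6,5})(Ω₁) = 0.39173 + 0.04037j ; Y_{6,5}(Ω₂) = -0.17691 + 0.24639j ; Δ = -0.07925 + 0.08938j
  [+6]  conj(Y_{6,6})(Ω₁) = 0.15544 - 0.33243j ; Y_{6,6}(Ω₂) = -0.37271 + 0.20818j ; Δ = 0.01127 + 0.15626j
Σ over m = -0.17374 + 0.00000j; ×(4π/13) → -0.16794 + 0.00000j. Real part: -0.167941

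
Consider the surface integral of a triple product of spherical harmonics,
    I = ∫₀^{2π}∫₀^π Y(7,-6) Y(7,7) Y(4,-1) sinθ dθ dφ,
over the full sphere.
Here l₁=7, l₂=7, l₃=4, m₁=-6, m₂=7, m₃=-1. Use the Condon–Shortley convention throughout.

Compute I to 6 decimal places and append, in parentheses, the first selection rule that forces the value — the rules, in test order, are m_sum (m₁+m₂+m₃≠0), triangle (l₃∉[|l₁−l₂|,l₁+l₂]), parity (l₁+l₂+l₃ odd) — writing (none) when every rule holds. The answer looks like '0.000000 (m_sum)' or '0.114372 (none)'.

0.197290 (none)

Rules hold: Σm=0, L=18 even, 0≤4≤14.
N = 15·15·9 = 2025
Δ = 10!·4!·4!/19! = 1/58198140
Racah Σ t=3..7: t=3:−1/17418240 t=4:+1/622080 t=5:−1/230400 t=6:+1/622080 t=7:−1/17418240 = -1/806400
⇒ 3j(7 7 4; 0 0 0)² = 2268/230945, sgn -1
Racah Σ t=10..10: t=10:+1/522547200 = 1/522547200
⇒ 3j(7 7 4; -6 7 -1)² = 143/5814, sgn -1
4πI² = N·(3j₀)²·(3jₘ)² = 51030/104329
I = +1·√(0.489126/4π) = 0.19729012
No selection rule forces the value: the integral is nonzero (none).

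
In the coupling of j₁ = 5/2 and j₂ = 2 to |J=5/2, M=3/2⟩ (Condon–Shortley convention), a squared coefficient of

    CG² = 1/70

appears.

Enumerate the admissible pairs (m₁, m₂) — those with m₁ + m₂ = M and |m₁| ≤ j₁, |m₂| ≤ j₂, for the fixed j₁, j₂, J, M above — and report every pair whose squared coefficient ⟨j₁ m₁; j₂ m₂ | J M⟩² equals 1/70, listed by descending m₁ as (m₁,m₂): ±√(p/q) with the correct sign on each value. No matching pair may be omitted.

Admissible pairs with m₁+m₂ = M = 3/2: (-1/2,2), (1/2,1), (3/2,0), (5/2,-1)
  (m₁,m₂)=(5/2,-1): CG² = 3/7, CG = +√(3/7)
  (m₁,m₂)=(3/2,0): CG² = 1/70, CG = −√(1/70)   ← matches the target
  (m₁,m₂)=(1/2,1): CG² = 6/35, CG = −√(6/35)
  (m₁,m₂)=(-1/2,2): CG² = 27/70, CG = +√(27/70)
Pairs with CG² = 1/70: (3/2,0): −√(1/70)

(3/2,0): −√(1/70)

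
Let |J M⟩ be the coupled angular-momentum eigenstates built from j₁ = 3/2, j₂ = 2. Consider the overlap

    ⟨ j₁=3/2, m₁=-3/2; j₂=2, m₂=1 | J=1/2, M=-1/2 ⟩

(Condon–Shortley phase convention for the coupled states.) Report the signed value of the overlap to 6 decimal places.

-0.316228

triangle: 3!·0!·1!/5! = 6/120
(j±m)!: 0!·3!·3!·1!·0!·1! = 36
prefactor² = (2J+1)·Δ·N² = 18/5
  k=3: −1/(3!·0!·0!·0!·0!·1!) = -1/6
Σ = -1/6  ⇒  CG² = 18/5·(-1/6)² = 1/10
CG = −√(1/10) = -0.316228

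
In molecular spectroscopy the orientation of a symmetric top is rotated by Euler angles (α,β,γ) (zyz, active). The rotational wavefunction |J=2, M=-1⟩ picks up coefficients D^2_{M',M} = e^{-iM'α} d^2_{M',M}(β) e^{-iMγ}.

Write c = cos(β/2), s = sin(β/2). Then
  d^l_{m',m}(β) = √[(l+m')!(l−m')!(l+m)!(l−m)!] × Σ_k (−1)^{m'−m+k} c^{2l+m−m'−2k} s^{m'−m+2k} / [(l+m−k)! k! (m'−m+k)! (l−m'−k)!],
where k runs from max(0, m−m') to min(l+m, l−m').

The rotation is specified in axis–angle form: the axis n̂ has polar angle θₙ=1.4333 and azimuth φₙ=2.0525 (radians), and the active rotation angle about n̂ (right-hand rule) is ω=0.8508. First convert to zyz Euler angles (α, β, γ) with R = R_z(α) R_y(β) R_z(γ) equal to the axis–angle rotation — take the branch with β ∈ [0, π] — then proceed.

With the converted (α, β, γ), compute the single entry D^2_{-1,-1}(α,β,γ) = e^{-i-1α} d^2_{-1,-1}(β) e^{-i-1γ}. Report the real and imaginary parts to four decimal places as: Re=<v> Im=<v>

Axis–angle → zyz. n̂ = (sinθₙcosφₙ, sinθₙsinφₙ, cosθₙ) = (-0.458917, +0.877843, +0.137064), ω = 0.8508.
R = I cosω + sinω [n̂]ₓ + (1−cosω) n̂n̂ᵀ gives
  R = [+0.731118, -0.240266, +0.638544; -0.034175, +0.921865, +0.386001; -0.681395, -0.304034, +0.665781]
β = atan2(√(R₁₃²+R₂₃²), R₃₃) = 0.842256; α = atan2(R₂₃, R₁₃) mod 2π = 0.543723; γ = atan2(R₃₂, −R₃₁) mod 2π = 5.863501
First d^2_{-1,-1}(β=0.8423), then the phase factors e^{-i(-1)α} and e^{-i(-1)γ}:
With c≡cos(β/2)=0.912628 and s≡sin(β/2)=0.408790, N=[1·6·1·6]^{1/2}=6.000000
Admissible k: 0..1 (factorial args all ≥0)
  k=0: (−1)^0·6.0000/(6)·0.9126^4·0.4088^0 = +0.693707
  k=1: (−1)^1·6.0000/(2)·0.9126^2·0.4088^2 = -0.417552
d^2_{-1,-1}(0.8423) = +0.693707 -0.417552 = +0.276155
Phases: e^{-i·(-1)·0.5437}=+0.855789+0.517325i, e^{-i·(-1)·5.8635}=+0.913217-0.407472i ⇒ D=+0.274033+0.034166i

Re=0.2740 Im=0.0342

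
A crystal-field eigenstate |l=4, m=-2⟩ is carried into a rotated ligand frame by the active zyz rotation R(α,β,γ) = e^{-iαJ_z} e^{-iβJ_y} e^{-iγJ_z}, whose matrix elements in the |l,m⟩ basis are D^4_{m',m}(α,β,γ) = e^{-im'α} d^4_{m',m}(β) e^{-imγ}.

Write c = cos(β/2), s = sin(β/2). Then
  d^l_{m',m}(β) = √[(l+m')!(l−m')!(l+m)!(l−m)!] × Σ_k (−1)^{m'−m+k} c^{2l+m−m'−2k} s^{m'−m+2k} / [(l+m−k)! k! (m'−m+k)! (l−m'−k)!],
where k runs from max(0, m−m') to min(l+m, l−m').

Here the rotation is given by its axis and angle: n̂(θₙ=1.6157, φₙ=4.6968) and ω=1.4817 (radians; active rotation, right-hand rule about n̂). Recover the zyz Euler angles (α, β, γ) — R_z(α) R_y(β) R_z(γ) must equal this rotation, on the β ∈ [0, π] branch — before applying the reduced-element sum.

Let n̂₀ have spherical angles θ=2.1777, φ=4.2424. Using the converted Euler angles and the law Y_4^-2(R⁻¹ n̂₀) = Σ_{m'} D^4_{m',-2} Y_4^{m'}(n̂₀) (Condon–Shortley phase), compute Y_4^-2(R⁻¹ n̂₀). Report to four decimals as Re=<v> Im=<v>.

Re=0.0394 Im=0.1377

Axis–angle → zyz. n̂ = (sinθₙcosφₙ, sinθₙsinφₙ, cosθₙ) = (-0.015573, -0.998871, -0.044889), ω = 1.4817.
R = I cosω + sinω [n̂]ₓ + (1−cosω) n̂n̂ᵀ gives
  R = [+0.089199, +0.058882, -0.994272; -0.030540, +0.997943, +0.056359; +0.995545, +0.025337, +0.090814]
β = atan2(√(R₁₃²+R₂₃²), R₃₃) = 1.479857; α = atan2(R₂₃, R₁₃) mod 2π = 3.084969; γ = atan2(R₃₂, −R₃₁) mod 2π = 3.116147
Need the full column D^4_{m',-2} for m'=−4..4 at α=3.0850, β=1.4799, γ=3.1161.
cos(β/2)=0.738517, sin(β/2)=0.674235
d^4_{-4,-2}: single k=2 term ⇒ +0.390269;  D = +0.375351-0.106871i
d^4_{-3,-2}: k∈[1..2] ⇒ +0.302272 -0.755825 = -0.453553;  D = +0.442546-0.099315i
d^4_{-2,-2}: k∈[0..2] ⇒ +0.088488 -0.885047 +0.922100 = +0.125541;  D = +0.123854-0.020514i
d^4_{-1,-2}: k∈[0..2] ⇒ -0.342744 +1.428375 -0.793693 = +0.291937;  D = -0.290251+0.031327i
d^4_{0,-2}: k∈[0..2] ⇒ +0.699691 -1.555166 +0.486083 = -0.369393;  D = -0.368915+0.018791i
d^4_{1,-2}: k∈[0..2] ⇒ -0.952250 +1.190540 -0.198461 = +0.039829;  D = -0.039828-0.000228i
d^4_{2,-2}: k∈[0..2] ⇒ +0.922100 -0.614851 +0.042706 = +0.349955;  D = +0.349275+0.021808i
d^4_{3,-2}: k∈[0..1] ⇒ -0.629975 +0.175026 = -0.454948;  D = +0.451732+0.054002i
d^4_{4,-2}: single k=0 term ⇒ +0.271124;  D = +0.266954+0.047366i
Y_4^{m'}(θ=2.1777,φ=4.2424) and Σ D·Y over m':
  (+0.3754-0.1069i)·(-0.0613+0.1919i)  (+0.4425-0.0993i)·(-0.3905+0.0634i)  (+0.1239-0.0205i)·(-0.1700-0.2327i)  (-0.2903+0.0313i)·(-0.0726+0.1429i)  (-0.3689+0.0188i)·(-0.3232+0.0000i)  (-0.0398-0.0002i)·(+0.0726+0.1429i)  (+0.3493+0.0218i)·(-0.1700+0.2327i)  (+0.4517+0.0540i)·(+0.3905+0.0634i)  (+0.2670+0.0474i)·(-0.0613-0.1919i)
Y_4^-2(R⁻¹ n̂) = +0.039369+0.137706i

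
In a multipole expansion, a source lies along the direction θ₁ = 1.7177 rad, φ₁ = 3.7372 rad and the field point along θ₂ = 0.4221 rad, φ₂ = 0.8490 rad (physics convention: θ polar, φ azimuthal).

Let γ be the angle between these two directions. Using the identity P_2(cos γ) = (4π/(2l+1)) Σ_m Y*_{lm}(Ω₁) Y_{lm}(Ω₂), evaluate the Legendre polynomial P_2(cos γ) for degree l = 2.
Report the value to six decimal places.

-0.085220

Term-by-term m-sum for l=2 (normalisation 4π/5 = 2.513274):
  m=-2: Y*=0.14006 + 0.35109j  Y=-0.00822 - 0.06431j  product 0.02143 - 0.01189j
  m=-1: Y*=0.09260 + 0.06276j  Y=0.19076 - 0.21672j  product 0.03127 - 0.00810j
  m=+0: Y*=-0.29512 + 0.00000j  Y=0.47198 + 0.00000j  product -0.13929 + 0.00000j
  m=+1: Y*=-0.09260 + 0.06276j  Y=-0.19076 - 0.21672j  product 0.03127 + 0.00810j
  m=+2: Y*=0.14006 - 0.35109j  Y=-0.00822 + 0.06431j  product 0.02143 + 0.01189j
Accumulated sum -0.03391 + 0.00000j; after 4π/(2l+1) scaling, -0.08522 + 0.00000j ⇒ P_2 = -0.085220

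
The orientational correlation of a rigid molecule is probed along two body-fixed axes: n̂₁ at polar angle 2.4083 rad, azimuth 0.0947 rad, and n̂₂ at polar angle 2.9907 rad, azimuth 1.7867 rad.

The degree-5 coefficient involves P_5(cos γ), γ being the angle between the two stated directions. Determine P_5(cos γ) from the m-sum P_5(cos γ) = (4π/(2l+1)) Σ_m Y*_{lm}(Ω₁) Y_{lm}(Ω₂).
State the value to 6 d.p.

Term-by-term m-sum for l=5 (normalisation 4π/11 = 1.142397):
  term(m=-5) = -0.00000 - 0.00000j   from Y*(Ω₁)=0.05549 + 0.02843j, Y(Ω₂)=-0.00003 - 0.00002j
  term(m=-4) = 0.00014 - 0.00008j   from Y*(Ω₁)=-0.20334 - 0.08093j, Y(Ω₂)=-0.00048 + 0.00056j
  term(m=-3) = 0.00134 + 0.00352j   from Y*(Ω₁)=0.39511 + 0.11537j, Y(Ω₂)=0.00553 + 0.00731j
  term(m=-2) = -0.02628 + 0.00650j   from Y*(Ω₁)=-0.36345 - 0.06967j, Y(Ω₂)=0.06644 - 0.03062j
  term(m=-1) = 0.00303 + 0.02488j   from Y*(Ω₁)=-0.07024 - 0.00667j, Y(Ω₂)=-0.07610 - 0.34697j
  term(m=+0) = -0.30209 + 0.00000j   from Y*(Ω₁)=0.38611 + 0.00000j, Y(Ω₂)=-0.78238 + 0.00000j
  term(m=+1) = 0.00303 - 0.02488j   from Y*(Ω₁)=0.07024 - 0.00667j, Y(Ω₂)=0.07610 - 0.34697j
  term(m=+2) = -0.02628 - 0.00650j   from Y*(Ω₁)=-0.36345 + 0.06967j, Y(Ω₂)=0.06644 + 0.03062j
  term(m=+3) = 0.00134 - 0.00352j   from Y*(Ω₁)=-0.39511 + 0.11537j, Y(Ω₂)=-0.00553 + 0.00731j
  term(m=+4) = 0.00014 + 0.00008j   from Y*(Ω₁)=-0.20334 + 0.08093j, Y(Ω₂)=-0.00048 - 0.00056j
  term(m=+5) = -0.00000 + 0.00000j   from Y*(Ω₁)=-0.05549 + 0.02843j, Y(Ω₂)=0.00003 - 0.00002j
Σ over m = -0.34562 + 0.00000j; ×(4π/11) → -0.39484 + 0.00000j. Real part: -0.394839

-0.394839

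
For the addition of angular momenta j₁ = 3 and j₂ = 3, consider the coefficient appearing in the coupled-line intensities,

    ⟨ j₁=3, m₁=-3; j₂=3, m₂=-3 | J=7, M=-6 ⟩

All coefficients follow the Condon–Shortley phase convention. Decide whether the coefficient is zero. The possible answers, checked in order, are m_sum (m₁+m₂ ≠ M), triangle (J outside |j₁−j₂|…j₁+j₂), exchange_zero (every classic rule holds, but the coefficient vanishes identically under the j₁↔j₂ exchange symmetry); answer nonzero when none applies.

m-sum: m₁+m₂ = -3+(-3) = -6, M = -6  ✓
triangle: need |j₁−j₂| ≤ J ≤ j₁+j₂, i.e. J ∈ [0, 6]; J = 7 is outside ✗ ⇒ coefficient is 0

triangle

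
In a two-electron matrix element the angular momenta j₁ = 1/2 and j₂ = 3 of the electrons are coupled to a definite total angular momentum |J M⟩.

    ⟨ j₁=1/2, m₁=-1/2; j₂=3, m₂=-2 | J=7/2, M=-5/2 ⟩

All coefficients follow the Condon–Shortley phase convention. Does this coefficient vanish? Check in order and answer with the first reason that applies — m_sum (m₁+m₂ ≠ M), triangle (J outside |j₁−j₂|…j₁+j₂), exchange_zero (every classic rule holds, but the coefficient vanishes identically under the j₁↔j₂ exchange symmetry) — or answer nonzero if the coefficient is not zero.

m-sum: m₁+m₂ = -1/2+(-2) = -5/2, M = -5/2  ✓
triangle: |j₁−j₂| = 5/2 ≤ J = 7/2 ≤ j₁+j₂ = 7/2  ✓
exchange: j₁≠j₂ or m₁≠m₂ — the exchange symmetry imposes no constraint here
value check: CG = +√(6/7) = +0.925820 ≠ 0

nonzero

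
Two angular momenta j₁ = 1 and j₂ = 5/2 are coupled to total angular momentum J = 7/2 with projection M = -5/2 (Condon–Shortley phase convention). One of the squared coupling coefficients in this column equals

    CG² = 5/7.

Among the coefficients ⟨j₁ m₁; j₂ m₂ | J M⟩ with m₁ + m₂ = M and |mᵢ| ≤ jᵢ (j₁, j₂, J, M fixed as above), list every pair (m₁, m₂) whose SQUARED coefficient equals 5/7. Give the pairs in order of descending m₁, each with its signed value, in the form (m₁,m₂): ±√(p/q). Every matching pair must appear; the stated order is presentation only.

(-1,-3/2): +√(5/7)

Admissible pairs with m₁+m₂ = M = -5/2: (-1,-3/2), (0,-5/2)
  (m₁,m₂)=(0,-5/2): CG² = 2/7, CG = +√(2/7)
  (m₁,m₂)=(-1,-3/2): CG² = 5/7, CG = +√(5/7)   ← matches the target
Pairs with CG² = 5/7: (-1,-3/2): +√(5/7)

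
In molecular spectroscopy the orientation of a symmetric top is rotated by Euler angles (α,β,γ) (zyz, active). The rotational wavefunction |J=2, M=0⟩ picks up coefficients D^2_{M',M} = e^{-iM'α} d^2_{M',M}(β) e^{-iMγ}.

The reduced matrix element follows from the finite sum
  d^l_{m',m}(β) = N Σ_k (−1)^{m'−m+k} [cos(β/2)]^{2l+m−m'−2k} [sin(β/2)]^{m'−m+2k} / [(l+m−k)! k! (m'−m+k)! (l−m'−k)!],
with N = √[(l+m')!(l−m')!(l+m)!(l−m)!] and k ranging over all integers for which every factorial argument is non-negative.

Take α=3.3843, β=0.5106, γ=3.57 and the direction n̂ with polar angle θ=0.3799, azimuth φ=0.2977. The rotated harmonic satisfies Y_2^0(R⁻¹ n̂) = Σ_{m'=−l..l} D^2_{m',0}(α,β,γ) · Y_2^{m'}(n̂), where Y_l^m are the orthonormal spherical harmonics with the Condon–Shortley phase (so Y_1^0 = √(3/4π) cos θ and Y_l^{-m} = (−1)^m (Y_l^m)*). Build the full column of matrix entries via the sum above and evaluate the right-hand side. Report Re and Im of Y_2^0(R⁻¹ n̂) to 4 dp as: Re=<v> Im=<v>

Need the full column D^2_{m',0} for m'=−2..2 at α=3.3843, β=0.5106, γ=3.5700.
cos(β/2)=0.967588, sin(β/2)=0.252536
d^2_{-2,0}: single k=2 term ⇒ +0.146252;  D = +0.129357+0.068238i
d^2_{-1,0}: k∈[1..2] ⇒ +0.560363 -0.038171 = +0.522192;  D = -0.506887-0.125499i
d^2_{0,0}: k∈[0..2] ⇒ +0.876519 -0.238828 +0.004067 = +0.641757;  D = +0.641757+0.000000i
d^2_{1,0}: k∈[0..1] ⇒ -0.560363 +0.038171 = -0.522192;  D = +0.506887-0.125499i
d^2_{2,0}: single k=0 term ⇒ +0.146252;  D = +0.129357-0.068238i
Y_2^{m'}(θ=0.3799,φ=0.2977) and Σ D·Y over m':
  (+0.1294+0.0682i)·(+0.0440-0.0298i)  (-0.5069-0.1255i)·(+0.2544-0.0780i)  (+0.6418+0.0000i)·(+0.5007+0.0000i)  (+0.5069-0.1255i)·(-0.2544-0.0780i)  (+0.1294-0.0682i)·(+0.0440+0.0298i)
Y_2^0(R⁻¹ n̂) = +0.059308+0.000000i

Re=0.0593 Im=0.0000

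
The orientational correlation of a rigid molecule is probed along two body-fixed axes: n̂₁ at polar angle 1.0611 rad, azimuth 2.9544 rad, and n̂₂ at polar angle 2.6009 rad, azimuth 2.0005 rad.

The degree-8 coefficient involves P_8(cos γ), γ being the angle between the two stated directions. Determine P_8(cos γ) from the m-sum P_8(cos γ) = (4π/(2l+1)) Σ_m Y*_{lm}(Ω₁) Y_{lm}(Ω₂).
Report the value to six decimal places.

Addition theorem: P_8(cos γ) = (4π/17) Σ_m Y*_{lm}(Ω₁) Y_{lm}(Ω₂), m = −8…8:
  [-8]  conj(Y_{8,-8})(Ω₁) = (0.012715, -0.173256) ; Y_{8,-8}(Ω₂) = (-0.002429, 0.000741) ; Δ = (0.000097, 0.000430)
  [-7]  conj(Y_{8,-7})(Ω₁) = (-0.100022, 0.375316) ; Y_{8,-7}(Ω₂) = (-0.002255, 0.016771) ; Δ = (-0.006069, -0.002524)
  [-6]  conj(Y_{8,-6})(Ω₁) = (0.185285, -0.385892) ; Y_{8,-6}(Ω₂) = (0.059341, 0.037483) ; Δ = (0.025460, -0.015954)
  [-5]  conj(Y_{8,-5})(Ω₁) = (-0.068068, 0.092416) ; Y_{8,-5}(Ω₂) = (0.169359, -0.110408) ; Δ = (-0.001325, 0.023167)
  [-4]  conj(Y_{8,-4})(Ω₁) = (-0.216641, 0.201325) ; Y_{8,-4}(Ω₂) = (-0.059566, -0.399480) ; Δ = (0.093330, 0.074552)
  [-3]  conj(Y_{8,-3})(Ω₁) = (0.234951, -0.147819) ; Y_{8,-3}(Ω₂) = (-0.486632, -0.140821) ; Δ = (-0.135151, 0.038847)
  [-2]  conj(Y_{8,-2})(Ω₁) = (0.155795, -0.061214) ; Y_{8,-2}(Ω₂) = (-0.155447, 0.180344) ; Δ = (-0.013178, 0.037612)
  [-1]  conj(Y_{8,-1})(Ω₁) = (-0.308778, 0.058486) ; Y_{8,-1}(Ω₂) = (-0.125943, -0.274828) ; Δ = (0.054962, 0.077495)
  [+0]  conj(Y_{8,0})(Ω₁) = (-0.123644, -0.000000) ; Y_{8,0}(Ω₂) = (-0.353448, 0.000000) ; Δ = (0.043702, 0.000000)
  [+1]  conj(Y_{8,1})(Ω₁) = (0.308778, 0.058486) ; Y_{8,1}(Ω₂) = (0.125943, -0.274828) ; Δ = (0.054962, -0.077495)
  [+2]  conj(Y_{8,2})(Ω₁) = (0.155795, 0.061214) ; Y_{8,2}(Ω₂) = (-0.155447, -0.180344) ; Δ = (-0.013178, -0.037612)
  [+3]  conj(Y_{8,3})(Ω₁) = (-0.234951, -0.147819) ; Y_{8,3}(Ω₂) = (0.486632, -0.140821) ; Δ = (-0.135151, -0.038847)
  [+4]  conj(Y_{8,4})(Ω₁) = (-0.216641, -0.201325) ; Y_{8,4}(Ω₂) = (-0.059566, 0.399480) ; Δ = (0.093330, -0.074552)
  [+5]  conj(Y_{8,5})(Ω₁) = (0.068068, 0.092416) ; Y_{8,5}(Ω₂) = (-0.169359, -0.110408) ; Δ = (-0.001325, -0.023167)
  [+6]  conj(Y_{8,6})(Ω₁) = (0.185285, 0.385892) ; Y_{8,6}(Ω₂) = (0.059341, -0.037483) ; Δ = (0.025460, 0.015954)
  [+7]  conj(Y_{8,7})(Ω₁) = (0.100022, 0.375316) ; Y_{8,7}(Ω₂) = (0.002255, 0.016771) ; Δ = (-0.006069, 0.002524)
  [+8]  conj(Y_{8,8})(Ω₁) = (0.012715, 0.173256) ; Y_{8,8}(Ω₂) = (-0.002429, -0.000741) ; Δ = (0.000097, -0.000430)
Total Σ_m = (0.079955, 0.000000). Multiply by 0.739198: (0.059102, 0.000000). P_8(cos γ) = 0.059102

0.059102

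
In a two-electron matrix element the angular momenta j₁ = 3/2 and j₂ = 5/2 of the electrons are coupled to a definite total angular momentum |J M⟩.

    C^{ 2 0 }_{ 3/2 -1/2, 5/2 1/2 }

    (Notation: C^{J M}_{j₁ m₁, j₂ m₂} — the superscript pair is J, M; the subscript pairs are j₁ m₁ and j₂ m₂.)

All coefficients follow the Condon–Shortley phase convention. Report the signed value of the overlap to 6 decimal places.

√[5·2!1!3!/7! · 1!2!3!2!2!2!] = √(8/7)
  +(−1)^1/∏(1,1,1,2,0,1)! = -1/2  (running -1/2)
  +(−1)^2/∏(2,0,0,1,1,2)! = 1/4  (running -1/4)
⟨..|..⟩ = √(8/7)·(-1/4) = -0.267261

−√(1/14) = -0.267261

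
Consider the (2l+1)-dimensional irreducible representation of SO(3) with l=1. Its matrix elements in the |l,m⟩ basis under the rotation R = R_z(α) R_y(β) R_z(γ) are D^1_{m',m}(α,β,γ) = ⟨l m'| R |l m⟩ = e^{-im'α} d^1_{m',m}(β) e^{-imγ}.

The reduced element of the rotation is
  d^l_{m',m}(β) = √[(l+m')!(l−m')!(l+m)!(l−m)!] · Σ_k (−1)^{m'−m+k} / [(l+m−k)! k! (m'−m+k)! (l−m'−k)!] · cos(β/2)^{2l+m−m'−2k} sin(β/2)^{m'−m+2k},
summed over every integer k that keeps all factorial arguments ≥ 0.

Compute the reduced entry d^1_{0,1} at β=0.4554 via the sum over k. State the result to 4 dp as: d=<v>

d^1_{0,1}(β=0.4554) via the finite sum:
Half-angle: c=0.974188, s=0.225737. N=√(1·1·2·1)=1.414214
Admissible k: 1..1 (factorial args all ≥0)
  k=1: (−1)^0·1.4142/(1)·0.9742^1·0.2257^1 = +0.311001
d^1_{0,1}(0.4554) = +0.311001

d=0.3110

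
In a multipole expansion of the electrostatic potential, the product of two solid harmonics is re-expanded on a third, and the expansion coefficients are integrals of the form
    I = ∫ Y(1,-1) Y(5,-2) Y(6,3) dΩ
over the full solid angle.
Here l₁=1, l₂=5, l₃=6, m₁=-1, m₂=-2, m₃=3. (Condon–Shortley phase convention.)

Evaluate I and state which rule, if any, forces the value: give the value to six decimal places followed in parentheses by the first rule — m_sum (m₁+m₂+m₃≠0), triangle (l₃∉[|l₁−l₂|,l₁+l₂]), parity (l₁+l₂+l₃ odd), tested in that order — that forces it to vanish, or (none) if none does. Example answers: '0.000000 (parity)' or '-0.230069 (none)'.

m-sum 0 ✓  L=12 even ✓  4≤6≤6 ✓
Π(2lᵢ+1) = 3×11×13 = 429
triangle coeff Δ(1,5,6) = 1/858
Σ_t [0,0]: t=0:+1/14400 = 1/14400
(3j)²=6/143 [(1 5 6; 0 0 0)], sign=+1
Σ_t [0,0]: t=0:+1/60480 = 1/60480
(3j)²=6/143 [(1 5 6; -1 -2 3)], sign=-1
⇒ 4πI² = 108/143
I = (-1)√(108/143/(4π)) = -0.24515397
No selection rule forces the value: the integral is nonzero (none).

-0.245154 (none)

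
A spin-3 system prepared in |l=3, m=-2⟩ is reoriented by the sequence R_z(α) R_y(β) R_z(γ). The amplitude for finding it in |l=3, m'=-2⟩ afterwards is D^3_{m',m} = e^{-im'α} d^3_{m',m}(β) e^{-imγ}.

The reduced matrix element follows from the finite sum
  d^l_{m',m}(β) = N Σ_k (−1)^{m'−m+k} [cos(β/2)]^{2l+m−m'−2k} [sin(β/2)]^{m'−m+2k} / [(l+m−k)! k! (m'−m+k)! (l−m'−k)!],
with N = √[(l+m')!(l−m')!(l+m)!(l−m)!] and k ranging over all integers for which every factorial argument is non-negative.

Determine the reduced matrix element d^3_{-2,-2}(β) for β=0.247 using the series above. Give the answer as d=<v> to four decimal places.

d^3_{-2,-2}(β=0.2470) via the finite sum:
Half-angle: c=0.992384, s=0.123186. N=√(1·120·1·120)=120.000000
k∈{0,1} keeps every argument non-negative
  k=0: (−1)^0·120.0000/(120)·0.9924^6·0.1232^0 = +0.955163
  k=1: (−1)^1·120.0000/(24)·0.9924^4·0.1232^2 = -0.073589
d^3_{-2,-2}(0.2470) = +0.955163 -0.073589 = +0.881574

d=0.8816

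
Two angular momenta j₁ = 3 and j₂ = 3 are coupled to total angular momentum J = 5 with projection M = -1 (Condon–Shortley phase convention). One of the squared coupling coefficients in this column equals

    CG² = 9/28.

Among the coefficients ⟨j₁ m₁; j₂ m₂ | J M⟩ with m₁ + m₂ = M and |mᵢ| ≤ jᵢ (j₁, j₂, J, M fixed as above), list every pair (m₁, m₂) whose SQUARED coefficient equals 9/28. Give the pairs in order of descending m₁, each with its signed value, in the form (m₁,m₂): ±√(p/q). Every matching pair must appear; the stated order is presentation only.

Admissible pairs with m₁+m₂ = M = -1: (-3,2), (-2,1), (-1,0), (0,-1), (1,-2), (2,-3)
  (m₁,m₂)=(2,-3): CG² = 5/84, CG = +√(5/84)
  (m₁,m₂)=(1,-2): CG² = 9/28, CG = +√(9/28)   ← matches the target
  (m₁,m₂)=(0,-1): CG² = 5/42, CG = +√(5/42)
  (m₁,m₂)=(-1,0): CG² = 5/42, CG = −√(5/42)
  (m₁,m₂)=(-2,1): CG² = 9/28, CG = −√(9/28)   ← matches the target
  (m₁,m₂)=(-3,2): CG² = 5/84, CG = −√(5/84)
Pairs with CG² = 9/28: (1,-2): +√(9/28); (-2,1): −√(9/28)

(1,-2): +√(9/28); (-2,1): −√(9/28)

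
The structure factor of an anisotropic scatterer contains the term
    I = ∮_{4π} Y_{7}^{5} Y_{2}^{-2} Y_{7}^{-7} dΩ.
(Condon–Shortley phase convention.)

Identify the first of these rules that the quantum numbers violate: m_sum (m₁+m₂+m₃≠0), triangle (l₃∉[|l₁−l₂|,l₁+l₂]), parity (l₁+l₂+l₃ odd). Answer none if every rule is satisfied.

Σmᵢ = -4  ✗
l₃∈[|l₁−l₂|,l₁+l₂]=[5,9], have l₃=7
Σlᵢ = 16 ⇒ even

m_sum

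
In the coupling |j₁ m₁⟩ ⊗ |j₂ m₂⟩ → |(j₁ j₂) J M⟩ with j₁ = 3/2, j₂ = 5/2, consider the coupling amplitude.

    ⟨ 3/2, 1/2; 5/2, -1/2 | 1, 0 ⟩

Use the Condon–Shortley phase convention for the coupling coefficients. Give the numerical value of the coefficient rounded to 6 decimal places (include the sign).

-0.547723  (= −√(3/10))

triangle: 3!·0!·2!/6! = 12/720
(j±m)!: 2!·1!·2!·3!·1!·1! = 24
prefactor² = (2J+1)·Δ·N² = 6/5
  k=1: −1/(1!·2!·0!·1!·0!·1!) = -1/2
Σ = -1/2  ⇒  CG² = 6/5·(-1/2)² = 3/10
CG = −√(3/10) = -0.547723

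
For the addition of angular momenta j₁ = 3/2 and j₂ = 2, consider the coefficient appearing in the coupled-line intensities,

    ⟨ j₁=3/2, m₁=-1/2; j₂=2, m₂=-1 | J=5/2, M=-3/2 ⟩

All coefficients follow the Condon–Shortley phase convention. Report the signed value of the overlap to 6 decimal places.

+0.169031

triangle: 1!*2!*3!/7! = 12/5040
(j±m)!: 1!*2!*1!*3!*1!*4! = 288
prefactor² = (2J+1)*Δ*N² = 144/35
  k=0: +1/(0!*1!*2!*1!*0!*2!) = 1/4
  k=1: −1/(1!*0!*1!*0!*1!*3!) = -1/6
Σ = 1/12  ⇒  CG² = 144/35*(1/12)² = 1/35
CG = +√(1/35) = +0.169031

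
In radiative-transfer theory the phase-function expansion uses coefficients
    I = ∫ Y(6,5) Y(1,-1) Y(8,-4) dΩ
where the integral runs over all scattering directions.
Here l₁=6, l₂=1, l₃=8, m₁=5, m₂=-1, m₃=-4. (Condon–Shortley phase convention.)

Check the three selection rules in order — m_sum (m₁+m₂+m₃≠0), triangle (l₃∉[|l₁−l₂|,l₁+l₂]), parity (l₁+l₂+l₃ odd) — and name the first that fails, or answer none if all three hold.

triangle

m₁+m₂+m₃ = 5 − 1 − 4 = 0  ✓
triangle: need |l₁−l₂| ≤ l₃ ≤ l₁+l₂ = [5,7]; l₃=8 is outside  ✗
parity: l₁+l₂+l₃ = 15 is odd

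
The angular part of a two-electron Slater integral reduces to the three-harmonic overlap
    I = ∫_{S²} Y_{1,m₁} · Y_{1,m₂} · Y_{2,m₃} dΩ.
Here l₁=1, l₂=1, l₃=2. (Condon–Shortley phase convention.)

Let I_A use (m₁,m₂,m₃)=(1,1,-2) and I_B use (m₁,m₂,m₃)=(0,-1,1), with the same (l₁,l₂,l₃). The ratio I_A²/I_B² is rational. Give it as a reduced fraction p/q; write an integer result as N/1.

2/1

Same 1,1,2: normalisation and zero-m 3j drop out of the ratio.
A: Δ: 0! 2! 2! / 5! → 1/30; sum: t=0:+1/4 = 1/4; 3j²(1 1 2; 1 1 -2) = Δ·Π!·Σ² = 1/5  (sign +1)
B: Δ: 0! 2! 2! / 5! → 1/30; sum: t=0:+1/2 = 1/2; 3j²(1 1 2; 0 -1 1) = Δ·Π!·Σ² = 1/10  (sign -1)
I_A²/I_B² = (1/5)/(1/10) = 2/1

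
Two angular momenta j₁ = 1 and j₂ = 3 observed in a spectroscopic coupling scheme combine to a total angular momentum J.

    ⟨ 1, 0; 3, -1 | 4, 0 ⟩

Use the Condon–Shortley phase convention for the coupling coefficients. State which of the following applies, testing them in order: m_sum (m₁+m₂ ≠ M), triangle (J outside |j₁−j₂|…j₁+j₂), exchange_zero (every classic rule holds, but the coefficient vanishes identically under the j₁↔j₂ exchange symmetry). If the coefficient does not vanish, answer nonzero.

m-sum: m₁+m₂ = 0+(-1) = -1, M = 0  ✗ ⇒ coefficient is 0

m_sum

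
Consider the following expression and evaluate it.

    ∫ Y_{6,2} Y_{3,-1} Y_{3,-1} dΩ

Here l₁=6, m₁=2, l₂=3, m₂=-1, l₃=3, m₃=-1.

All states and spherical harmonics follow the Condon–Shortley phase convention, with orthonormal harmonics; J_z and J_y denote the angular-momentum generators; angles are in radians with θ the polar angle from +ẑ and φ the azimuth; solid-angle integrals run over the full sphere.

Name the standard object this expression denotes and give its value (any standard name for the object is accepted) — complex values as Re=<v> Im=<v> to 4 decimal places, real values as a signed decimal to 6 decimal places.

This is a Gaunt coefficient — the integral of a triple product of spherical harmonics over the sphere.
Checks pass: Σm=0; 12 even; l₃=3∈[3,9].
(2·6+1)(2·3+1)(2·3+1) = 637
Δ: 6! 6! 0! / 13! → 1/12012
sum: t=3:−1/1296 = -1/1296
3j²(6 3 3; 0 0 0) = Δ·Π!·Σ² = 100/3003  (sign +1)
sum: t=2:+1/2304 = 1/2304
3j²(6 3 3; 2 -1 -1) = Δ·Π!·Σ² = 5/143  (sign +1)
combine: 4πI² = 637·100/3003·5/143 = 3500/4719
take √, sign +1: I = 0.24294284

Gaunt coefficient, +0.242943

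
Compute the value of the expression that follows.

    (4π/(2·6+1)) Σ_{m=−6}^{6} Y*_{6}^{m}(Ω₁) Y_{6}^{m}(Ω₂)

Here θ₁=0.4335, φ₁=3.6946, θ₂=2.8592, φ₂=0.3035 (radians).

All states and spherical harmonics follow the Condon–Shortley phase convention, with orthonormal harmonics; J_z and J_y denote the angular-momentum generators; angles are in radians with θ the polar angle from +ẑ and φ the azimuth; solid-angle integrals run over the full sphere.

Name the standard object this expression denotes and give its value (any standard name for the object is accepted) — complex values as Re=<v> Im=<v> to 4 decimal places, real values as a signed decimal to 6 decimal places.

Legendre polynomial (addition theorem), +0.707575

This sum is the spherical-harmonic addition theorem: it equals the Legendre polynomial P_l(cos γ) of the angle γ between the two directions.
Expand P_6 via completeness: Σ_{m} conj(Y_{6,m}) at Ω₁ times Y_{6,m} at Ω₂ —
  term(m=-6) = (0.000000, 0.000001)   from Y*(Ω₁)=(-0.002612, -0.000466), Y(Ω₂)=(-0.000056, -0.000219)
  term(m=-5) = (0.000017, 0.000051)   from Y*(Ω₁)=(0.018468, -0.007303), Y(Ω₂)=(-0.000144, 0.002696)
  term(m=-4) = (0.000954, 0.001480)   from Y*(Ω₁)=(-0.053546, 0.071733), Y(Ω₂)=(0.006872, -0.018435)
  term(m=-3) = (0.018813, 0.017475)   from Y*(Ω₁)=(0.023390, -0.264429), Y(Ω₂)=(-0.059327, 0.076395)
  term(m=-2) = (0.136203, 0.074234)   from Y*(Ω₁)=(0.220440, 0.439633), Y(Ω₂)=(0.259065, -0.179911)
  term(m=-1) = (0.242563, 0.061809)   from Y*(Ω₁)=(-0.357535, -0.220689), Y(Ω₂)=(-0.568531, 0.178050)
  term(m=+0) = (-0.065112, -0.000000)   from Y*(Ω₁)=(-0.199817, -0.000000), Y(Ω₂)=(0.325856, 0.000000)
  term(m=+1) = (0.242563, -0.061809)   from Y*(Ω₁)=(0.357535, -0.220689), Y(Ω₂)=(0.568531, 0.178050)
  term(m=+2) = (0.136203, -0.074234)   from Y*(Ω₁)=(0.220440, -0.439633), Y(Ω₂)=(0.259065, 0.179911)
  term(m=+3) = (0.018813, -0.017475)   from Y*(Ω₁)=(-0.023390, -0.264429), Y(Ω₂)=(0.059327, 0.076395)
  term(m=+4) = (0.000954, -0.001480)   from Y*(Ω₁)=(-0.053546, -0.071733), Y(Ω₂)=(0.006872, 0.018435)
  term(m=+5) = (0.000017, -0.000051)   from Y*(Ω₁)=(-0.018468, -0.007303), Y(Ω₂)=(0.000144, 0.002696)
  term(m=+6) = (0.000000, -0.000001)   from Y*(Ω₁)=(-0.002612, 0.000466), Y(Ω₂)=(-0.000056, 0.000219)
Total Σ_m = (0.731992, -0.000000). Multiply by 0.966644: (0.707575, -0.000000). P_6(cos γ) = 0.707575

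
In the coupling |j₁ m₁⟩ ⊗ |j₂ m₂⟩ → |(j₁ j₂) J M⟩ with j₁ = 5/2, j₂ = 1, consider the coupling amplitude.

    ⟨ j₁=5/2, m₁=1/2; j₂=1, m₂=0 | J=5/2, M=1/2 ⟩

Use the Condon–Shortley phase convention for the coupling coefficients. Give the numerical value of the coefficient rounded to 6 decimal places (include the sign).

√[6·1!4!1!/7! · 3!2!1!1!3!2!] = √(144/35)
  +(−1)^0/∏(0,1,2,1,2,0)! = 1/4  (running 1/4)
  +(−1)^1/∏(1,0,1,0,3,1)! = -1/6  (running 1/12)
⟨..|..⟩ = √(144/35)·(1/12) = +0.169031

+0.169031  (= +√(1/35))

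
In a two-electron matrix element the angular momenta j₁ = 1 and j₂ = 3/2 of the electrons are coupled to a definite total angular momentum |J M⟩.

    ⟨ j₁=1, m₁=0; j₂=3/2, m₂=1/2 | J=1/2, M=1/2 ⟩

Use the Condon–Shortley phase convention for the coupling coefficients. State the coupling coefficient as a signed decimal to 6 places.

−√(1/3) = -0.577350

j₁+j₂−J=2  J+j₁−j₂=0  J−j₁+j₂=1  j₁+j₂+J+1=4
(j₁±m₁, j₂±m₂, J±M) = (1,1,2,1,1,0)
P² = 1/3
sum k=1..1:
  [1] −1/1 = -1
S = -1
C² = P²·S² = 1/3 ; C = -0.577350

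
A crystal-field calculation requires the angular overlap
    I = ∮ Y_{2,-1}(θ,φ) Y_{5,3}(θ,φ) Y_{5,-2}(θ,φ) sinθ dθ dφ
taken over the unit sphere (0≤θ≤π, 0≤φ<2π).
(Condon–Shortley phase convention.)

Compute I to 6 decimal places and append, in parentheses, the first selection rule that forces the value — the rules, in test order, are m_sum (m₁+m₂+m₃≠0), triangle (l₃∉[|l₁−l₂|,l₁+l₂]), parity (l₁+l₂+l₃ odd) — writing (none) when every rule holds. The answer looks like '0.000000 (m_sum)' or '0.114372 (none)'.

-0.161739 (none)

m-sum 0 ✓  L=12 even ✓  3≤5≤7 ✓
Π(2lᵢ+1) = 5×11×11 = 605
triangle coeff Δ(2,5,5) = 1/38610
Σ_t [0,2]: t=0:+1/2880 t=1:−1/576 t=2:+1/2880 = -1/960
(3j)²=10/429 [(2 5 5; 0 0 0)], sign=+1
Σ_t [1,2]: t=1:−1/10080 t=2:+1/2880 = 1/4032
(3j)²=10/429 [(2 5 5; -1 3 -2)], sign=-1
⇒ 4πI² = 500/1521
I = (-1)√(500/1521/(4π)) = -0.16173926
No selection rule forces the value: the integral is nonzero (none).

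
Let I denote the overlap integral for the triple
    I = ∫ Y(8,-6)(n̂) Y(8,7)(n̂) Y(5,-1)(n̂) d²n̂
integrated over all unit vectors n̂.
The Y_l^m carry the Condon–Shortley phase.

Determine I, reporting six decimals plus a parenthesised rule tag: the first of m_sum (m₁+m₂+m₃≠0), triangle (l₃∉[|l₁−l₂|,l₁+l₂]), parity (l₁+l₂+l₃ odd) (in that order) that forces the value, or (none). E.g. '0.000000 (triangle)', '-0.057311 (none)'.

0.000000 (parity)

l₁+l₂+l₃=21 is odd: 3j(l;000)=0 ⇒ I=0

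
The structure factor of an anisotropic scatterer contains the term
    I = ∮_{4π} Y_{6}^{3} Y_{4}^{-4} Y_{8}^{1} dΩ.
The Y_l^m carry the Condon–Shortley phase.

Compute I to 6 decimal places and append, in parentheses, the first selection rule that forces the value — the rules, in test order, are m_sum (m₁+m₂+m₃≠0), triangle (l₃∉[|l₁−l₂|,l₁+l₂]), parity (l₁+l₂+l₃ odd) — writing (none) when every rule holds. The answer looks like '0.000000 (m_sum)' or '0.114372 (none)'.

0.079258 (none)

Rules hold: Σm=0, L=18 even, 2≤8≤10.
N = 13·9·17 = 1989
Δ = 2!·10!·6!/19! = 1/23279256
Racah Σ t=0..2: t=0:+1/1658880 t=1:−1/518400 t=2:+1/1658880 = -1/1382400
⇒ 3j(6 4 8; 0 0 0)² = 504/46189, sgn -1
Racah Σ t=0..0: t=0:+1/43545600 = 1/43545600
⇒ 3j(6 4 8; 3 -4 1)² = 168/46189, sgn -1
4πI² = N·(3j₀)²·(3jₘ)² = 762048/9653501
I = +1·√(0.0789401/4π) = 0.07925813
No selection rule forces the value: the integral is nonzero (none).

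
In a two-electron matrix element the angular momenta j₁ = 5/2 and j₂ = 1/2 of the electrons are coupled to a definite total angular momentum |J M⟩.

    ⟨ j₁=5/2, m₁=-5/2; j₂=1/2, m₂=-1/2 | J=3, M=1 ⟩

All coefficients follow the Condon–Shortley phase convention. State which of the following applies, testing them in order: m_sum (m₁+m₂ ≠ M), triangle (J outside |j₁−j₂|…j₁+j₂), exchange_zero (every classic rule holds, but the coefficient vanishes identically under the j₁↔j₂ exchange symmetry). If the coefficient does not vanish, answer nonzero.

m_sum

m-sum: m₁+m₂ = -5/2+(-1/2) = -3, M = 1  ✗ ⇒ coefficient is 0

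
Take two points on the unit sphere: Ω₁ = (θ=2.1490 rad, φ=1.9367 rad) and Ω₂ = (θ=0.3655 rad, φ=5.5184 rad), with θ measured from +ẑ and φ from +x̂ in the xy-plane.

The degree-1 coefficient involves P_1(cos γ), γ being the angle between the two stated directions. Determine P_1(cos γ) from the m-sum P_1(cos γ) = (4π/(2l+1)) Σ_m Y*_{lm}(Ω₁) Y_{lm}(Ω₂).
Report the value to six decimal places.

Term-by-term m-sum for l=1 (normalisation 4π/3 = 4.188790):
  term(m=-1) = (-0.032324, 0.015222)   from Y*(Ω₁)=(-0.103521, 0.270179), Y(Ω₂)=(0.089098, 0.085499)
  term(m=+0) = (-0.121854, -0.000000)   from Y*(Ω₁)=(-0.267031, -0.000000), Y(Ω₂)=(0.456328, 0.000000)
  term(m=+1) = (-0.032324, -0.015222)   from Y*(Ω₁)=(0.103521, 0.270179), Y(Ω₂)=(-0.089098, 0.085499)
Accumulated sum (-0.186501, 0.000000); after 4π/(2l+1) scaling, (-0.781214, 0.000000) ⇒ P_1 = -0.781214

-0.781214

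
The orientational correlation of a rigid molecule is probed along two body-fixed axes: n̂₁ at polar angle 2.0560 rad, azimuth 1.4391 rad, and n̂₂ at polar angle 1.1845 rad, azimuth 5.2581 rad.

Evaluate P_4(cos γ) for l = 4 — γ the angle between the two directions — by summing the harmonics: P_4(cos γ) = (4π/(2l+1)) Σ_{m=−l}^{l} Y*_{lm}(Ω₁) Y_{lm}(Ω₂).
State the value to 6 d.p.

-0.188329

Expand P_4 via completeness: Σ_{m} conj(Y_{4,m}) at Ω₁ times Y_{4,m} at Ω₂ —
  term(m=-4) = -0.08017 - 0.03696j   from Y*(Ω₁)=0.23422 - 0.13622j, Y(Ω₂)=-0.18720 - 0.26667j
  term(m=-3) = -0.06743 - 0.13561j   from Y*(Ω₁)=0.15552 + 0.37294j, Y(Ω₂)=-0.37400 + 0.02485j
  term(m=-2) = -0.00005 + 0.00024j   from Y*(Ω₁)=-0.13208 + 0.03562j, Y(Ω₂)=0.00084 - 0.00162j
  term(m=-1) = 0.07443 - 0.05987j   from Y*(Ω₁)=0.03786 + 0.28585j, Y(Ω₂)=-0.17193 - 0.28315j
  term(m=+0) = 0.01157 + 0.00000j   from Y*(Ω₁)=-0.19777 + 0.00000j, Y(Ω₂)=-0.05852 + 0.00000j
  term(m=+1) = 0.07443 + 0.05987j   from Y*(Ω₁)=-0.03786 + 0.28585j, Y(Ω₂)=0.17193 - 0.28315j
  term(m=+2) = -0.00005 - 0.00024j   from Y*(Ω₁)=-0.13208 - 0.03562j, Y(Ω₂)=0.00084 + 0.00162j
  term(m=+3) = -0.06743 + 0.13561j   from Y*(Ω₁)=-0.15552 + 0.37294j, Y(Ω₂)=0.37400 + 0.02485j
  term(m=+4) = -0.08017 + 0.03696j   from Y*(Ω₁)=0.23422 + 0.13622j, Y(Ω₂)=-0.18720 + 0.26667j
Accumulated sum -0.13488 + 0.00000j; after 4π/(2l+1) scaling, -0.18833 + 0.00000j ⇒ P_4 = -0.188329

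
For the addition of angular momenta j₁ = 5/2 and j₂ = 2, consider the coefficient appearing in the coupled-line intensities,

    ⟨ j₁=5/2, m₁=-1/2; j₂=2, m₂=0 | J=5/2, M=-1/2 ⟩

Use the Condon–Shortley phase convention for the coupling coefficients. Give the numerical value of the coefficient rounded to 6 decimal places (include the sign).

triangle: 2!×3!×2!/8! = 24/40320
(j±m)!: 2!×3!×2!×2!×2!×3! = 576
prefactor² = (2J+1)×Δ×N² = 72/35
  k=0: +1/(0!×2!×3!×2!×0!×0!) = 1/24
  k=1: −1/(1!×1!×2!×1!×1!×1!) = -1/2
  k=2: +1/(2!×0!×1!×0!×2!×2!) = 1/8
Σ = -1/3  ⇒  CG² = 72/35×(-1/3)² = 8/35
CG = −√(8/35) = -0.478091

-0.478091  (= −√(8/35))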